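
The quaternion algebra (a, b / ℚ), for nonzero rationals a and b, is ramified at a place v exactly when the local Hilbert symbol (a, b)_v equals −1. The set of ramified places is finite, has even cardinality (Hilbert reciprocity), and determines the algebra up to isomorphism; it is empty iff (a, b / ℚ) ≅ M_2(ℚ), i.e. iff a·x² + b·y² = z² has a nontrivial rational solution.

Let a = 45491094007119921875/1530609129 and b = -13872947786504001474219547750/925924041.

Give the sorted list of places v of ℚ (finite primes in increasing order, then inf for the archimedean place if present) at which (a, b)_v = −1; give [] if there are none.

[2, 5, 13, 19]

(a, b) ≡ (323, -24310) mod (ℚ^×)²; places V = {2, 3, 5, 7, 11, 13, 17, 19, 23, 41, ∞}.
(a,b)_7: α=-2, u≡4; β=-4, v≡1 (mod 7); (4|7)=+1, (1|7)=+1; sign (−1)^0·+1^-4·+1^-2 = +1.
(a,b)_5: α=8, u≡3; β=3, v≡3 (mod 5); (3|5)=-1, (3|5)=-1; sign (−1)^0·-1^3·-1^8 = -1.
(a,b)_23: α=-2, u≡3; β=-2, v≡2 (mod 23); (3|23)=+1, (2|23)=+1; sign (−1)^0·+1^-2·+1^-2 = +1.
(a,b)_∞: sgn(323)=+, sgn(-24310)=−, so +1.
(a,b)_41: α=0, u≡4; β=2, v≡26 (mod 41); (4|41)=+1, (26|41)=-1; sign (−1)^0·+1^2·-1^0 = +1.
(a,b)_13: α=4, u≡2; β=5, v≡5 (mod 13); (2|13)=-1, (5|13)=-1; sign (−1)^0·-1^5·-1^4 = -1.
(a,b)_17: α=3, u≡9; β=5, v≡16 (mod 17); (9|17)=+1, (16|17)=+1; sign (−1)^0·+1^5·+1^3 = +1.
(a,b)_2: α=0, β=1; u≡3, v≡5 (mod 8); ε(u)ε(v)=1·0, αω(v)=0·1, βω(u)=1·1; sum ≡ 1  ⇒  -1.
(a,b)_11: α=2, u≡3; β=3, v≡9 (mod 11); (3|11)=+1, (9|11)=+1; sign (−1)^0·+1^3·+1^2 = +1.
(a,b)_19: α=3, u≡4; β=6, v≡10 (mod 19); (4|19)=+1, (10|19)=-1; sign (−1)^0·+1^6·-1^3 = -1.
(a,b)_3: α=-10, u≡2; β=-6, v≡2 (mod 3); (2|3)=-1, (2|3)=-1; sign (−1)^0·-1^-6·-1^-10 = +1.
(323, -24310 / ℚ) ramifies at {2, 5, 13, 19}: a division algebra.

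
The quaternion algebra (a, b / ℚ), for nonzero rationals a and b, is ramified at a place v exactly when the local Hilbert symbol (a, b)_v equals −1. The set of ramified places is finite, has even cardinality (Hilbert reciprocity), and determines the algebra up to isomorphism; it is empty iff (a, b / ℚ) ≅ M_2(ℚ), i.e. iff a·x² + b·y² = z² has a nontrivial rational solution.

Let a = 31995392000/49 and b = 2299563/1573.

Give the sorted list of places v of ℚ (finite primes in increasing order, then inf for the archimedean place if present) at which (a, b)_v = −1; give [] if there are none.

[2, 3, 7, 23]

Mod squares: a ≡ 312455, b ≡ 6279. Check v ∈ {∞, 2, 3, 5, 7, 11, 13, 19, 23}.
v=11: a=11^1·(≡5), b=11^-2·(≡1) mod 11; (5|11)=+1, (1|11)=+1; (−1)^{1·-2·5}·(+1)^-2·(+1)^1 = +1.
v=19: a=19^1·(≡3), b=19^0·(≡16) mod 19; (3|19)=-1, (16|19)=+1; (−1)^{1·0·9}·(-1)^0·(+1)^1 = +1.
v=3: a=3^0·(≡2), b=3^3·(≡2) mod 3; (2|3)=-1, (2|3)=-1; (−1)^{0·3·1}·(-1)^3·(-1)^0 = -1.
v=7: a=7^-2·(≡5), b=7^1·(≡4) mod 7; (5|7)=-1, (4|7)=+1; (−1)^{-2·1·3}·(-1)^1·(+1)^-2 = -1.
v=13: a=13^1·(≡8), b=13^-1·(≡8) mod 13; (8|13)=-1, (8|13)=-1; (−1)^{1·-1·6}·(-1)^-1·(-1)^1 = +1.
v=5: a=5^3·(≡4), b=5^0·(≡1) mod 5; (4|5)=+1, (1|5)=+1; (−1)^{3·0·2}·(+1)^0·(+1)^3 = +1.
v=23: a=23^1·(≡20), b=23^3·(≡21) mod 23; (20|23)=-1, (21|23)=-1; (−1)^{1·3·11}·(-1)^3·(-1)^1 = -1.
v=∞: 312455 > 0 and 6279 > 0  ⇒  (a,b)_∞ = +1.
v=2: v_2(a)=12, v_2(b)=0; units ≡ 7, 7 (mod 8); ε·ε+αω+βω = 1·1+12·0+0·0 ≡ 1  ⇒  (a,b)_2 = -1.
|Ram(312455, 6279)| = 4, even; anisotropic at {2, 3, 7, 23}.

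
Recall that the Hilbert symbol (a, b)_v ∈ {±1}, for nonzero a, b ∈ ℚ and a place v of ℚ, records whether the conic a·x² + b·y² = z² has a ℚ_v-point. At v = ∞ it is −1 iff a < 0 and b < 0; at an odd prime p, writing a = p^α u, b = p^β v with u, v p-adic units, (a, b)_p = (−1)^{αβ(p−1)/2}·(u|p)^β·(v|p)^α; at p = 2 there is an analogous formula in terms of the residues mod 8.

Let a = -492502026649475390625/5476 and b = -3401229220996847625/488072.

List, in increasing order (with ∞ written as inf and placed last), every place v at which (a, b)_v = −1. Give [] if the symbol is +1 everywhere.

(a, b) ≡ (-17, -13090) mod (ℚ^×)²; places V = {2, 3, 5, 7, 11, 13, 17, 19, 37, 43, ∞}.
(a,b)_13: α=0, u≡9; β=-2, v≡9 (mod 13); (9|13)=+1, (9|13)=+1; sign (−1)^0·+1^-2·+1^0 = +1.
(a,b)_7: α=2, u≡4; β=3, v≡3 (mod 7); (4|7)=+1, (3|7)=-1; sign (−1)^0·+1^3·-1^2 = +1.
(a,b)_11: α=2, u≡4; β=3, v≡3 (mod 11); (4|11)=+1, (3|11)=+1; sign (−1)^0·+1^3·+1^2 = +1.
(a,b)_19: α=0, u≡10; β=-2, v≡11 (mod 19); (10|19)=-1, (11|19)=+1; sign (−1)^0·-1^-2·+1^0 = +1.
(a,b)_∞: sgn(-17)=−, sgn(-13090)=−, so -1.
(a,b)_2: α=-2, β=-3; u≡7, v≡7 (mod 8); ε(u)ε(v)=1·1, αω(v)=-2·0, βω(u)=-3·0; sum ≡ 1  ⇒  -1.
(a,b)_43: α=2, u≡22; β=2, v≡14 (mod 43); (22|43)=-1, (14|43)=+1; sign (−1)^0·-1^2·+1^2 = +1.
(a,b)_5: α=8, u≡3; β=3, v≡2 (mod 5); (3|5)=-1, (2|5)=-1; sign (−1)^0·-1^3·-1^8 = -1.
(a,b)_37: α=-2, u≡15; β=0, v≡24 (mod 37); (15|37)=-1, (24|37)=-1; sign (−1)^0·-1^0·-1^-2 = +1.
(a,b)_17: α=5, u≡2; β=3, v≡7 (mod 17); (2|17)=+1, (7|17)=-1; sign (−1)^0·+1^3·-1^5 = -1.
(a,b)_3: α=4, u≡1; β=8, v≡2 (mod 3); (1|3)=+1, (2|3)=-1; sign (−1)^0·+1^8·-1^4 = +1.
|Ram(-17, -13090)| = 4, even; anisotropic at {2, 5, 17, ∞}.

[2, 5, 17, inf]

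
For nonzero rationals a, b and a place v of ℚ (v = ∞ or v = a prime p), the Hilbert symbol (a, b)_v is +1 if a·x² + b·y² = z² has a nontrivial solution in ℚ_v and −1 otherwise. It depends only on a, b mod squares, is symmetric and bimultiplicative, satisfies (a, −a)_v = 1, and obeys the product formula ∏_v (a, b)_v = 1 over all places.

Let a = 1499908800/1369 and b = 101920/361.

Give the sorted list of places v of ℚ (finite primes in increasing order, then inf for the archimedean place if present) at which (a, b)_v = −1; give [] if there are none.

[2, 5]

Mod squares: a ≡ 3, b ≡ 130. Check v ∈ {∞, 2, 3, 5, 7, 13, 19, 37, 43}.
v=2: v_2(a)=6, v_2(b)=5; units ≡ 3, 1 (mod 8); ε·ε+αω+βω = 1·0+6·0+5·1 ≡ 1  ⇒  (a,b)_2 = -1.
v=7: a=7^0·(≡3), b=7^2·(≡2) mod 7; (3|7)=-1, (2|7)=+1; (−1)^{0·2·3}·(-1)^2·(+1)^0 = +1.
v=13: a=13^2·(≡12), b=13^1·(≡4) mod 13; (12|13)=+1, (4|13)=+1; (−1)^{2·1·6}·(+1)^1·(+1)^2 = +1.
v=5: a=5^2·(≡3), b=5^1·(≡4) mod 5; (3|5)=-1, (4|5)=+1; (−1)^{2·1·2}·(-1)^1·(+1)^2 = -1.
v=19: a=19^0·(≡8), b=19^-2·(≡4) mod 19; (8|19)=-1, (4|19)=+1; (−1)^{0·-2·9}·(-1)^-2·(+1)^0 = +1.
v=43: a=43^2·(≡30), b=43^0·(≡36) mod 43; (30|43)=-1, (36|43)=+1; (−1)^{2·0·21}·(-1)^0·(+1)^2 = +1.
v=37: a=37^-2·(≡25), b=37^0·(≡14) mod 37; (25|37)=+1, (14|37)=-1; (−1)^{-2·0·18}·(+1)^0·(-1)^-2 = +1.
v=3: a=3^1·(≡1), b=3^0·(≡1) mod 3; (1|3)=+1, (1|3)=+1; (−1)^{1·0·1}·(+1)^0·(+1)^1 = +1.
v=∞: 3 > 0 and 130 > 0  ⇒  (a,b)_∞ = +1.
Ram(3, 130) = {2, 5}; no ℚ_2-point on the conic.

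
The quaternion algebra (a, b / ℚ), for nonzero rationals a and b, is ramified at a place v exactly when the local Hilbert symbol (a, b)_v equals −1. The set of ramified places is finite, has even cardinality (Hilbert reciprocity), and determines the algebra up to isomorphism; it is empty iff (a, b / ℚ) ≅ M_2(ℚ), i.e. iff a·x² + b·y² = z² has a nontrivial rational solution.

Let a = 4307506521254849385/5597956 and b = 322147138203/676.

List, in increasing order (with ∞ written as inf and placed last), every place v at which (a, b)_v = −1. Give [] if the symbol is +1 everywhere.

[5, 19]

(a, b) ≡ (2465, 323) mod (ℚ^×)²; places V = {2, 3, 5, 7, 11, 13, 17, 19, 29, ∞}.
(a,b)_7: α=-2, u≡1; β=0, v≡4 (mod 7); (1|7)=+1, (4|7)=+1; sign (−1)^0·+1^0·+1^-2 = +1.
(a,b)_2: α=-2, β=-2; u≡1, v≡3 (mod 8); ε(u)ε(v)=0·1, αω(v)=-2·1, βω(u)=-2·0; sum ≡ 0  ⇒  +1.
(a,b)_17: α=1, u≡2; β=1, v≡13 (mod 17); (2|17)=+1, (13|17)=+1; sign (−1)^0·+1^1·+1^1 = +1.
(a,b)_3: α=2, u≡2; β=4, v≡2 (mod 3); (2|3)=-1, (2|3)=-1; sign (−1)^0·-1^4·-1^2 = +1.
(a,b)_19: α=4, u≡12; β=1, v≡7 (mod 19); (12|19)=-1, (7|19)=+1; sign (−1)^0·-1^1·+1^4 = -1.
(a,b)_∞: sgn(2465)=+, sgn(323)=+, so +1.
(a,b)_29: α=3, u≡2; β=2, v≡1 (mod 29); (2|29)=-1, (1|29)=+1; sign (−1)^0·-1^2·+1^3 = +1.
(a,b)_13: α=-4, u≡5; β=-2, v≡5 (mod 13); (5|13)=-1, (5|13)=-1; sign (−1)^0·-1^-2·-1^-4 = +1.
(a,b)_11: α=6, u≡4; β=4, v≡5 (mod 11); (4|11)=+1, (5|11)=+1; sign (−1)^0·+1^4·+1^6 = +1.
(a,b)_5: α=1, u≡2; β=0, v≡3 (mod 5); (2|5)=-1, (3|5)=-1; sign (−1)^0·-1^0·-1^1 = -1.
|Ram(2465, 323)| = 2, even; anisotropic at {5, 19}.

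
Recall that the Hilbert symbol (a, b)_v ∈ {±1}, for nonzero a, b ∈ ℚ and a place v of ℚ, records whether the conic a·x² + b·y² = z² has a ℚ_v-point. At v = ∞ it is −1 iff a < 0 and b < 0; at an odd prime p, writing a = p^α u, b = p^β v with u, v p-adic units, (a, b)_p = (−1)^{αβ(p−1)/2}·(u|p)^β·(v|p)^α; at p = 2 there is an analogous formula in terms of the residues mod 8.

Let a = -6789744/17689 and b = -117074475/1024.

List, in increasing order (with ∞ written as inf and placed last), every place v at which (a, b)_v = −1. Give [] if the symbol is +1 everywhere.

Mod squares: a ≡ -31, b ≡ -10619. Check v ∈ {∞, 2, 3, 5, 7, 13, 19, 31, 37, 41}.
v=19: a=19^-2·(≡7), b=19^0·(≡14) mod 19; (7|19)=+1, (14|19)=-1; (−1)^{-2·0·9}·(+1)^0·(-1)^-2 = +1.
v=37: a=37^0·(≡5), b=37^1·(≡10) mod 37; (5|37)=-1, (10|37)=+1; (−1)^{0·1·18}·(-1)^1·(+1)^0 = -1.
v=2: v_2(a)=4, v_2(b)=-10; units ≡ 1, 5 (mod 8); ε·ε+αω+βω = 0·0+4·1+-10·0 ≡ 0  ⇒  (a,b)_2 = +1.
v=41: a=41^0·(≡33), b=41^1·(≡30) mod 41; (33|41)=+1, (30|41)=-1; (−1)^{0·1·20}·(+1)^1·(-1)^0 = +1.
v=3: a=3^4·(≡2), b=3^2·(≡1) mod 3; (2|3)=-1, (1|3)=+1; (−1)^{4·2·1}·(-1)^2·(+1)^4 = +1.
v=13: a=13^2·(≡8), b=13^0·(≡8) mod 13; (8|13)=-1, (8|13)=-1; (−1)^{2·0·6}·(-1)^0·(-1)^2 = +1.
v=7: a=7^-2·(≡1), b=7^3·(≡1) mod 7; (1|7)=+1, (1|7)=+1; (−1)^{-2·3·3}·(+1)^3·(+1)^-2 = +1.
v=5: a=5^0·(≡4), b=5^2·(≡4) mod 5; (4|5)=+1, (4|5)=+1; (−1)^{0·2·2}·(+1)^2·(+1)^0 = +1.
v=∞: -31 < 0 and -10619 < 0  ⇒  (a,b)_∞ = -1.
v=31: a=31^1·(≡24), b=31^0·(≡1) mod 31; (24|31)=-1, (1|31)=+1; (−1)^{1·0·15}·(-1)^0·(+1)^1 = +1.
(-31, -10619 / ℚ) ramifies at {37, ∞}: a division algebra.

[37, inf]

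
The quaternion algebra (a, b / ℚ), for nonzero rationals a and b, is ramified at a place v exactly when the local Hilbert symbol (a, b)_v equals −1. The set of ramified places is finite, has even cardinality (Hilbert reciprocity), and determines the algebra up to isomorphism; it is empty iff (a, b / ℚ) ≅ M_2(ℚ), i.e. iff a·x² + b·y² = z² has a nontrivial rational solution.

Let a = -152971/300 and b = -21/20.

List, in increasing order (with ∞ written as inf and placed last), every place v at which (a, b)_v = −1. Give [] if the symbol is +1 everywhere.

[2, 5, 7, inf]

(a, b) ≡ (-273, -105) mod (ℚ^×)²; places V = {2, 3, 5, 7, 13, 41, ∞}.
(a,b)_7: α=1, u≡6; β=1, v≡3 (mod 7); (6|7)=-1, (3|7)=-1; sign (−1)^1·-1^1·-1^1 = -1.
(a,b)_3: α=-1, u≡2; β=1, v≡1 (mod 3); (2|3)=-1, (1|3)=+1; sign (−1)^1·-1^1·+1^-1 = +1.
(a,b)_41: α=2, u≡34; β=0, v≡1 (mod 41); (34|41)=-1, (1|41)=+1; sign (−1)^0·-1^0·+1^2 = +1.
(a,b)_2: α=-2, β=-2; u≡7, v≡7 (mod 8); ε(u)ε(v)=1·1, αω(v)=-2·0, βω(u)=-2·0; sum ≡ 1  ⇒  -1.
(a,b)_5: α=-2, u≡2; β=-1, v≡1 (mod 5); (2|5)=-1, (1|5)=+1; sign (−1)^0·-1^-1·+1^-2 = -1.
(a,b)_∞: sgn(-273)=−, sgn(-105)=−, so -1.
(a,b)_13: α=1, u≡11; β=0, v≡10 (mod 13); (11|13)=-1, (10|13)=+1; sign (−1)^0·-1^0·+1^1 = +1.
(-273, -105 / ℚ) ramifies at {2, 5, 7, ∞}: a division algebra.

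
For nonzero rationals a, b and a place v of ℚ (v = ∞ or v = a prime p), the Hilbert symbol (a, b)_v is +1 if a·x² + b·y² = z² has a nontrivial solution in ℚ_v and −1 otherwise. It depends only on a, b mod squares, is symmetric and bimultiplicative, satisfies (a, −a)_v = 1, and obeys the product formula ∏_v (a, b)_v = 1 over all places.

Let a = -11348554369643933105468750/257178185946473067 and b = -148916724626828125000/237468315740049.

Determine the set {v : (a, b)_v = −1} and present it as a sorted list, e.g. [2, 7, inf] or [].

Mod squares: a ≡ -1914, b ≡ -370. Check v ∈ {∞, 2, 3, 5, 11, 17, 19, 29, 31, 37, 43}.
v=2: v_2(a)=1, v_2(b)=3; units ≡ 3, 7 (mod 8); ε·ε+αω+βω = 1·1+1·0+3·1 ≡ 0  ⇒  (a,b)_2 = +1.
v=37: a=37^4·(≡26), b=37^3·(≡16) mod 37; (26|37)=+1, (16|37)=+1; (−1)^{4·3·18}·(+1)^3·(+1)^4 = +1.
v=17: a=17^-2·(≡10), b=17^-2·(≡4) mod 17; (10|17)=-1, (4|17)=+1; (−1)^{-2·-2·8}·(-1)^-2·(+1)^-2 = +1.
v=∞: -1914 < 0 and -370 < 0  ⇒  (a,b)_∞ = -1.
v=5: a=5^14·(≡4), b=5^9·(≡1) mod 5; (4|5)=+1, (1|5)=+1; (−1)^{14·9·2}·(+1)^9·(+1)^14 = +1.
v=11: a=11^1·(≡2), b=11^2·(≡3) mod 11; (2|11)=-1, (3|11)=+1; (−1)^{1·2·5}·(-1)^2·(+1)^1 = +1.
v=31: a=31^-2·(≡25), b=31^-2·(≡28) mod 31; (25|31)=+1, (28|31)=+1; (−1)^{-2·-2·15}·(+1)^-2·(+1)^-2 = +1.
v=43: a=43^2·(≡35), b=43^2·(≡10) mod 43; (35|43)=+1, (10|43)=+1; (−1)^{2·2·21}·(+1)^2·(+1)^2 = +1.
v=3: a=3^-9·(≡1), b=3^-8·(≡2) mod 3; (1|3)=+1, (2|3)=-1; (−1)^{-9·-8·1}·(+1)^-8·(-1)^-9 = -1.
v=29: a=29^3·(≡26), b=29^2·(≡7) mod 29; (26|29)=-1, (7|29)=+1; (−1)^{3·2·14}·(-1)^2·(+1)^3 = +1.
v=19: a=19^-6·(≡1), b=19^-4·(≡15) mod 19; (1|19)=+1, (15|19)=-1; (−1)^{-6·-4·9}·(+1)^-4·(-1)^-6 = +1.
|Ram(-1914, -370)| = 2, even; anisotropic at {3, ∞}.

[3, inf]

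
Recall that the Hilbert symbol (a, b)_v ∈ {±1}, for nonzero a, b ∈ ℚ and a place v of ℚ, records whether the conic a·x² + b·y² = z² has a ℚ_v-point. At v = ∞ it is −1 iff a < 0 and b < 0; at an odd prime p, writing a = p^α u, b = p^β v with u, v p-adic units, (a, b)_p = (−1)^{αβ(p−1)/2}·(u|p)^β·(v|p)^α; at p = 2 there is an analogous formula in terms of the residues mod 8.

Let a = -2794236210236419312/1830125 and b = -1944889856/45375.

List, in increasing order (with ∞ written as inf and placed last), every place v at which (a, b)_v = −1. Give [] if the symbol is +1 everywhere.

[2, inf]

(a, b) ≡ (-1235, -3990) mod (ℚ^×)²; places V = {2, 3, 5, 7, 11, 13, 19, ∞}.
(a,b)_11: α=-4, u≡8; β=-2, v≡3 (mod 11); (8|11)=-1, (3|11)=+1; sign (−1)^0·-1^-2·+1^-4 = +1.
(a,b)_2: α=4, β=9; u≡5, v≡5 (mod 8); ε(u)ε(v)=0·0, αω(v)=4·1, βω(u)=9·1; sum ≡ 1  ⇒  -1.
(a,b)_3: α=0, u≡1; β=-1, v≡2 (mod 3); (1|3)=+1, (2|3)=-1; sign (−1)^0·+1^-1·-1^0 = +1.
(a,b)_5: α=-3, u≡3; β=-3, v≡3 (mod 5); (3|5)=-1, (3|5)=-1; sign (−1)^0·-1^-3·-1^-3 = +1.
(a,b)_13: α=9, u≡4; β=4, v≡10 (mod 13); (4|13)=+1, (10|13)=+1; sign (−1)^0·+1^4·+1^9 = +1.
(a,b)_19: α=3, u≡16; β=1, v≡3 (mod 19); (16|19)=+1, (3|19)=-1; sign (−1)^1·+1^1·-1^3 = +1.
(a,b)_∞: sgn(-1235)=−, sgn(-3990)=−, so -1.
(a,b)_7: α=4, u≡4; β=1, v≡2 (mod 7); (4|7)=+1, (2|7)=+1; sign (−1)^0·+1^1·+1^4 = +1.
(-1235, -3990 / ℚ) ramifies at {2, ∞}: a division algebra.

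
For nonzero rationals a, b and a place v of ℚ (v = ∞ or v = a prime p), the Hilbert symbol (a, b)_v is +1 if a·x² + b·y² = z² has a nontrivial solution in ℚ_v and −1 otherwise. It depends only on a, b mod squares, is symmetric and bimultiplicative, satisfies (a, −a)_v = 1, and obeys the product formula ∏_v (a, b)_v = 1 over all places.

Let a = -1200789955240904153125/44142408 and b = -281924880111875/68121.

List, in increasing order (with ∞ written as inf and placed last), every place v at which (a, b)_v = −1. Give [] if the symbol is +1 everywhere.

(a, b) ≡ (-10010, -851) mod (ℚ^×)²; places V = {2, 3, 5, 7, 11, 13, 23, 29, 37, ∞}.
(a,b)_2: α=-3, β=0; u≡3, v≡5 (mod 8); ε(u)ε(v)=1·0, αω(v)=-3·1, βω(u)=0·1; sum ≡ 1  ⇒  -1.
(a,b)_7: α=3, u≡5; β=2, v≡5 (mod 7); (5|7)=-1, (5|7)=-1; sign (−1)^0·-1^2·-1^3 = -1.
(a,b)_23: α=4, u≡13; β=3, v≡12 (mod 23); (13|23)=+1, (12|23)=+1; sign (−1)^0·+1^3·+1^4 = +1.
(a,b)_37: α=2, u≡23; β=1, v≡13 (mod 37); (23|37)=-1, (13|37)=-1; sign (−1)^0·-1^1·-1^2 = -1.
(a,b)_13: α=3, u≡9; β=2, v≡11 (mod 13); (9|13)=+1, (11|13)=-1; sign (−1)^0·+1^2·-1^3 = -1.
(a,b)_5: α=5, u≡2; β=4, v≡1 (mod 5); (2|5)=-1, (1|5)=+1; sign (−1)^0·-1^4·+1^5 = +1.
(a,b)_11: α=3, u≡4; β=2, v≡8 (mod 11); (4|11)=+1, (8|11)=-1; sign (−1)^0·+1^2·-1^3 = -1.
(a,b)_3: α=-8, u≡1; β=-4, v≡1 (mod 3); (1|3)=+1, (1|3)=+1; sign (−1)^0·+1^-4·+1^-8 = +1.
(a,b)_∞: sgn(-10010)=−, sgn(-851)=−, so -1.
(a,b)_29: α=-2, u≡20; β=-2, v≡8 (mod 29); (20|29)=+1, (8|29)=-1; sign (−1)^0·+1^-2·-1^-2 = +1.
(-10010, -851 / ℚ) ramifies at {2, 7, 11, 13, 37, ∞}: a division algebra.

[2, 7, 11, 13, 37, inf]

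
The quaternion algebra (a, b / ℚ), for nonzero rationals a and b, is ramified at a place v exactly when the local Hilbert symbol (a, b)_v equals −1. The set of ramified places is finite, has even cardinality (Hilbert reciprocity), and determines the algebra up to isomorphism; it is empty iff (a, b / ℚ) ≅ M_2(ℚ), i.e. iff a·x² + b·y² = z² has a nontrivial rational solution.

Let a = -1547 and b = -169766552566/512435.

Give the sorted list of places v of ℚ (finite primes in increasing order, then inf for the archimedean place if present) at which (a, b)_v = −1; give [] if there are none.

Mod squares: a ≡ -1547, b ≡ -22610. Check v ∈ {∞, 2, 5, 7, 11, 13, 17, 19, 29, 43}.
v=2: v_2(a)=0, v_2(b)=1; units ≡ 5, 7 (mod 8); ε·ε+αω+βω = 0·1+0·0+1·1 ≡ 1  ⇒  (a,b)_2 = -1.
v=∞: -1547 < 0 and -22610 < 0  ⇒  (a,b)_∞ = -1.
v=11: a=11^0·(≡4), b=11^-4·(≡8) mod 11; (4|11)=+1, (8|11)=-1; (−1)^{0·-4·5}·(+1)^-4·(-1)^0 = +1.
v=5: a=5^0·(≡3), b=5^-1·(≡2) mod 5; (3|5)=-1, (2|5)=-1; (−1)^{0·-1·2}·(-1)^-1·(-1)^0 = -1.
v=17: a=17^1·(≡11), b=17^1·(≡2) mod 17; (11|17)=-1, (2|17)=+1; (−1)^{1·1·8}·(-1)^1·(+1)^1 = -1.
v=19: a=19^0·(≡11), b=19^1·(≡9) mod 19; (11|19)=+1, (9|19)=+1; (−1)^{0·1·9}·(+1)^1·(+1)^0 = +1.
v=29: a=29^0·(≡19), b=29^2·(≡2) mod 29; (19|29)=-1, (2|29)=-1; (−1)^{0·2·14}·(-1)^2·(-1)^0 = +1.
v=13: a=13^1·(≡11), b=13^2·(≡4) mod 13; (11|13)=-1, (4|13)=+1; (−1)^{1·2·6}·(-1)^2·(+1)^1 = +1.
v=43: a=43^0·(≡1), b=43^2·(≡18) mod 43; (1|43)=+1, (18|43)=-1; (−1)^{0·2·21}·(+1)^2·(-1)^0 = +1.
v=7: a=7^1·(≡3), b=7^-1·(≡2) mod 7; (3|7)=-1, (2|7)=+1; (−1)^{1·-1·3}·(-1)^-1·(+1)^1 = +1.
Ram(-1547, -22610) = {2, 5, 17, ∞}; no ℚ_2-point on the conic.

[2, 5, 17, inf]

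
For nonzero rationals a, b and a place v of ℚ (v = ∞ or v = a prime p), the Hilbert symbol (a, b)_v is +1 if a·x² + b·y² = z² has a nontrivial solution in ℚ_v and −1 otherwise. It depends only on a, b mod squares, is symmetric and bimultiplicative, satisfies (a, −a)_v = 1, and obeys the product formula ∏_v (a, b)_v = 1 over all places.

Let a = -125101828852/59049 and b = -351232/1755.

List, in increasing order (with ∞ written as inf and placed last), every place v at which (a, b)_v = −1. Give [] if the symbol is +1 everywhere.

[2, 3, 5, inf]

(a, b) ≡ (-13, -1365) mod (ℚ^×)²; places V = {2, 3, 5, 7, 11, 13, ∞}.
(a,b)_∞: sgn(-13)=−, sgn(-1365)=−, so -1.
(a,b)_13: α=3, u≡1; β=-1, v≡3 (mod 13); (1|13)=+1, (3|13)=+1; sign (−1)^0·+1^-1·+1^3 = +1.
(a,b)_5: α=0, u≡2; β=-1, v≡3 (mod 5); (2|5)=-1, (3|5)=-1; sign (−1)^0·-1^-1·-1^0 = -1.
(a,b)_3: α=-10, u≡2; β=-3, v≡1 (mod 3); (2|3)=-1, (1|3)=+1; sign (−1)^0·-1^-3·+1^-10 = -1.
(a,b)_11: α=2, u≡4; β=0, v≡7 (mod 11); (4|11)=+1, (7|11)=-1; sign (−1)^0·+1^0·-1^2 = +1.
(a,b)_2: α=2, β=10; u≡3, v≡3 (mod 8); ε(u)ε(v)=1·1, αω(v)=2·1, βω(u)=10·1; sum ≡ 1  ⇒  -1.
(a,b)_7: α=6, u≡2; β=3, v≡1 (mod 7); (2|7)=+1, (1|7)=+1; sign (−1)^0·+1^3·+1^6 = +1.
(-13, -1365 / ℚ) ramifies at {2, 3, 5, ∞}: a division algebra.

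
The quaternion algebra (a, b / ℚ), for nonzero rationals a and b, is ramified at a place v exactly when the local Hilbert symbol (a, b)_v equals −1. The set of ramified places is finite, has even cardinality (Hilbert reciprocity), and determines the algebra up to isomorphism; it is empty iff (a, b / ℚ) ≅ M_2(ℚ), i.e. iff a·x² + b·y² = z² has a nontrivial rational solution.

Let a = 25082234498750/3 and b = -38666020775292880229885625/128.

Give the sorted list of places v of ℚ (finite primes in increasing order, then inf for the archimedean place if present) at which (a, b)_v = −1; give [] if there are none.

(a, b) ≡ (14586, -34034) mod (ℚ^×)²; places V = {2, 3, 5, 7, 11, 13, 17, ∞}.
(a,b)_7: α=0, u≡3; β=3, v≡3 (mod 7); (3|7)=-1, (3|7)=-1; sign (−1)^0·-1^3·-1^0 = -1.
(a,b)_2: α=1, β=-7; u≡5, v≡7 (mod 8); ε(u)ε(v)=0·1, αω(v)=1·0, βω(u)=-7·1; sum ≡ 1  ⇒  -1.
(a,b)_∞: sgn(14586)=+, sgn(-34034)=−, so +1.
(a,b)_17: α=3, u≡4; β=5, v≡15 (mod 17); (4|17)=+1, (15|17)=+1; sign (−1)^0·+1^5·+1^3 = +1.
(a,b)_13: α=5, u≡10; β=9, v≡7 (mod 13); (10|13)=+1, (7|13)=-1; sign (−1)^0·+1^9·-1^5 = -1.
(a,b)_5: α=4, u≡1; β=4, v≡1 (mod 5); (1|5)=+1, (1|5)=+1; sign (−1)^0·+1^4·+1^4 = +1.
(a,b)_3: α=-1, u≡2; β=2, v≡1 (mod 3); (2|3)=-1, (1|3)=+1; sign (−1)^0·-1^2·+1^-1 = +1.
(a,b)_11: α=1, u≡2; β=3, v≡10 (mod 11); (2|11)=-1, (10|11)=-1; sign (−1)^1·-1^3·-1^1 = -1.
|Ram(14586, -34034)| = 4, even; anisotropic at {2, 7, 11, 13}.

[2, 7, 11, 13]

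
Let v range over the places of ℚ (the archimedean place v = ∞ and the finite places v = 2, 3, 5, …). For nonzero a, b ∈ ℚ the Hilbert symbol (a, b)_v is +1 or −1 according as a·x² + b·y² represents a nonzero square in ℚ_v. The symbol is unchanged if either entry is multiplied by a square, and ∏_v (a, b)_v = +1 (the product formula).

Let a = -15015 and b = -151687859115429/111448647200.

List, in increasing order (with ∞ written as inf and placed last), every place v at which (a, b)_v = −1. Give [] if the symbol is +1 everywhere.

(a, b) ≡ (-15015, -42) mod (ℚ^×)²; places V = {2, 3, 5, 7, 11, 13, 19, 29, 31, 37, ∞}.
(a,b)_2: α=0, β=-5; u≡1, v≡3 (mod 8); ε(u)ε(v)=0·1, αω(v)=0·1, βω(u)=-5·0; sum ≡ 0  ⇒  +1.
(a,b)_29: α=0, u≡7; β=-2, v≡23 (mod 29); (7|29)=+1, (23|29)=+1; sign (−1)^0·+1^-2·+1^0 = +1.
(a,b)_31: α=0, u≡20; β=2, v≡20 (mod 31); (20|31)=+1, (20|31)=+1; sign (−1)^0·+1^2·+1^0 = +1.
(a,b)_7: α=1, u≡4; β=1, v≡2 (mod 7); (4|7)=+1, (2|7)=+1; sign (−1)^1·+1^1·+1^1 = -1.
(a,b)_3: α=1, u≡2; β=7, v≡1 (mod 3); (2|3)=-1, (1|3)=+1; sign (−1)^1·-1^7·+1^1 = +1.
(a,b)_5: α=1, u≡2; β=-2, v≡2 (mod 5); (2|5)=-1, (2|5)=-1; sign (−1)^0·-1^-2·-1^1 = -1.
(a,b)_13: α=1, u≡2; β=4, v≡4 (mod 13); (2|13)=-1, (4|13)=+1; sign (−1)^0·-1^4·+1^1 = +1.
(a,b)_∞: sgn(-15015)=−, sgn(-42)=−, so -1.
(a,b)_11: α=1, u≡10; β=-2, v≡6 (mod 11); (10|11)=-1, (6|11)=-1; sign (−1)^0·-1^-2·-1^1 = -1.
(a,b)_37: α=0, u≡7; β=-2, v≡22 (mod 37); (7|37)=+1, (22|37)=-1; sign (−1)^0·+1^-2·-1^0 = +1.
(a,b)_19: α=0, u≡14; β=2, v≡14 (mod 19); (14|19)=-1, (14|19)=-1; sign (−1)^0·-1^2·-1^0 = +1.
Ram(-15015, -42) = {5, 7, 11, ∞}; no ℚ_5-point on the conic.

[5, 7, 11, inf]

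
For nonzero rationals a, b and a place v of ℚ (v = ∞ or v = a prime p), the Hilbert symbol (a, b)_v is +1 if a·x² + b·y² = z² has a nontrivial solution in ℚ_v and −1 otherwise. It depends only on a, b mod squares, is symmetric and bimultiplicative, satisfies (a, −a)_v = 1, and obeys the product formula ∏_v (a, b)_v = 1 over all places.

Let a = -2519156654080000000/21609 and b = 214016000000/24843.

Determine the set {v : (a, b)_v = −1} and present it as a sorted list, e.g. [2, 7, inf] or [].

(a, b) ≡ (-55, 627) mod (ℚ^×)²; places V = {2, 3, 5, 7, 11, 13, 19, ∞}.
(a,b)_3: α=-2, u≡2; β=-1, v≡2 (mod 3); (2|3)=-1, (2|3)=-1; sign (−1)^0·-1^-1·-1^-2 = -1.
(a,b)_2: α=26, β=16; u≡1, v≡3 (mod 8); ε(u)ε(v)=0·1, αω(v)=26·1, βω(u)=16·0; sum ≡ 0  ⇒  +1.
(a,b)_11: α=3, u≡2; β=1, v≡6 (mod 11); (2|11)=-1, (6|11)=-1; sign (−1)^1·-1^1·-1^3 = -1.
(a,b)_19: α=2, u≡14; β=1, v≡10 (mod 19); (14|19)=-1, (10|19)=-1; sign (−1)^0·-1^1·-1^2 = -1.
(a,b)_∞: sgn(-55)=−, sgn(627)=+, so +1.
(a,b)_7: α=-4, u≡2; β=-2, v≡4 (mod 7); (2|7)=+1, (4|7)=+1; sign (−1)^0·+1^-2·+1^-4 = +1.
(a,b)_5: α=7, u≡4; β=6, v≡3 (mod 5); (4|5)=+1, (3|5)=-1; sign (−1)^0·+1^6·-1^7 = -1.
(a,b)_13: α=0, u≡4; β=-2, v≡9 (mod 13); (4|13)=+1, (9|13)=+1; sign (−1)^0·+1^-2·+1^0 = +1.
|Ram(-55, 627)| = 4, even; anisotropic at {3, 5, 11, 19}.

[3, 5, 11, 19]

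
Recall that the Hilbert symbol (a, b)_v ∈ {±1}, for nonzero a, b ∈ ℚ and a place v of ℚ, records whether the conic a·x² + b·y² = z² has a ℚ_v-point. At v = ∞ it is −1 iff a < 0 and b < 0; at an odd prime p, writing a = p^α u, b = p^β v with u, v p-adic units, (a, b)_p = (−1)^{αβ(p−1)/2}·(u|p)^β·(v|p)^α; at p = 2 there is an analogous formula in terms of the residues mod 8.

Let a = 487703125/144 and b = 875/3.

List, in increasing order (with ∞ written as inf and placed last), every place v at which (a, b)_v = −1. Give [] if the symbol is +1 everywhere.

[5, 7]

Mod squares: a ≡ 13, b ≡ 105. Check v ∈ {∞, 2, 3, 5, 7, 13}.
v=2: v_2(a)=-4, v_2(b)=0; units ≡ 5, 1 (mod 8); ε·ε+αω+βω = 0·0+-4·0+0·1 ≡ 0  ⇒  (a,b)_2 = +1.
v=5: a=5^6·(≡2), b=5^3·(≡4) mod 5; (2|5)=-1, (4|5)=+1; (−1)^{6·3·2}·(-1)^3·(+1)^6 = -1.
v=13: a=13^1·(≡4), b=13^0·(≡10) mod 13; (4|13)=+1, (10|13)=+1; (−1)^{1·0·6}·(+1)^0·(+1)^1 = +1.
v=∞: 13 > 0 and 105 > 0  ⇒  (a,b)_∞ = +1.
v=7: a=7^4·(≡5), b=7^1·(≡2) mod 7; (5|7)=-1, (2|7)=+1; (−1)^{4·1·3}·(-1)^1·(+1)^4 = -1.
v=3: a=3^-2·(≡1), b=3^-1·(≡2) mod 3; (1|3)=+1, (2|3)=-1; (−1)^{-2·-1·1}·(+1)^-1·(-1)^-2 = +1.
(13, 105 / ℚ) ramifies at {5, 7}: a division algebra.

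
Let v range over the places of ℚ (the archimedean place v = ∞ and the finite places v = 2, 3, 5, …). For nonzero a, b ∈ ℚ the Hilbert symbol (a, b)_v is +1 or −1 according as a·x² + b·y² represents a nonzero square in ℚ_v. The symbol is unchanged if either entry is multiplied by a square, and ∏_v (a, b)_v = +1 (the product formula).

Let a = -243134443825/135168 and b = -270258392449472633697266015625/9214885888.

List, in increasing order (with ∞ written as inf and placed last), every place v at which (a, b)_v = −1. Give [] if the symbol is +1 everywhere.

Mod squares: a ≡ -252681, b ≡ -437437. Check v ∈ {∞, 2, 3, 5, 7, 11, 13, 19, 23, 31}.
v=2: v_2(a)=-12, v_2(b)=-22; units ≡ 7, 3 (mod 8); ε·ε+αω+βω = 1·1+-12·1+-22·0 ≡ 1  ⇒  (a,b)_2 = -1.
v=∞: -252681 < 0 and -437437 < 0  ⇒  (a,b)_∞ = -1.
v=31: a=31^1·(≡10), b=31^2·(≡16) mod 31; (10|31)=+1, (16|31)=+1; (−1)^{1·2·15}·(+1)^2·(+1)^1 = +1.
v=23: a=23^2·(≡11), b=23^5·(≡9) mod 23; (11|23)=-1, (9|23)=+1; (−1)^{2·5·11}·(-1)^5·(+1)^2 = -1.
v=19: a=19^1·(≡5), b=19^3·(≡6) mod 19; (5|19)=+1, (6|19)=+1; (−1)^{1·3·9}·(+1)^3·(+1)^1 = -1.
v=11: a=11^-1·(≡2), b=11^3·(≡9) mod 11; (2|11)=-1, (9|11)=+1; (−1)^{-1·3·5}·(-1)^3·(+1)^-1 = +1.
v=3: a=3^-1·(≡1), b=3^6·(≡2) mod 3; (1|3)=+1, (2|3)=-1; (−1)^{-1·6·1}·(+1)^6·(-1)^-1 = -1.
v=13: a=13^1·(≡11), b=13^-3·(≡7) mod 13; (11|13)=-1, (7|13)=-1; (−1)^{1·-3·6}·(-1)^-3·(-1)^1 = +1.
v=5: a=5^2·(≡4), b=5^8·(≡3) mod 5; (4|5)=+1, (3|5)=-1; (−1)^{2·8·2}·(+1)^8·(-1)^2 = +1.
v=7: a=7^4·(≡6), b=7^5·(≡5) mod 7; (6|7)=-1, (5|7)=-1; (−1)^{4·5·3}·(-1)^5·(-1)^4 = -1.
Ram(-252681, -437437) = {2, 3, 7, 19, 23, ∞}; no ℚ_2-point on the conic.

[2, 3, 7, 19, 23, inf]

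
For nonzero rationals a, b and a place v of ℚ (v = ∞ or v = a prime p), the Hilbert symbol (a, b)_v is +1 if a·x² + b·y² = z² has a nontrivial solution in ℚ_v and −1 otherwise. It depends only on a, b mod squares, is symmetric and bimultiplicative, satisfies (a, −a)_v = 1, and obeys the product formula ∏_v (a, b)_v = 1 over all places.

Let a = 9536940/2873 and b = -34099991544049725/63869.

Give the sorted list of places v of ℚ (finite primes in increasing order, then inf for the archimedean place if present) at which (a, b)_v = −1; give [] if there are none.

Mod squares: a ≡ 595, b ≡ -4641. Check v ∈ {∞, 2, 3, 5, 7, 13, 17, 29, 37}.
v=7: a=7^1·(≡1), b=7^3·(≡4) mod 7; (1|7)=+1, (4|7)=+1; (−1)^{1·3·3}·(+1)^3·(+1)^1 = -1.
v=13: a=13^-2·(≡9), b=13^-1·(≡8) mod 13; (9|13)=+1, (8|13)=-1; (−1)^{-2·-1·6}·(+1)^-1·(-1)^-2 = +1.
v=37: a=37^0·(≡11), b=37^4·(≡21) mod 37; (11|37)=+1, (21|37)=+1; (−1)^{0·4·18}·(+1)^4·(+1)^0 = +1.
v=5: a=5^1·(≡1), b=5^2·(≡4) mod 5; (1|5)=+1, (4|5)=+1; (−1)^{1·2·2}·(+1)^2·(+1)^1 = +1.
v=3: a=3^4·(≡1), b=3^1·(≡1) mod 3; (1|3)=+1, (1|3)=+1; (−1)^{4·1·1}·(+1)^1·(+1)^4 = +1.
v=∞: 595 > 0 and -4641 < 0  ⇒  (a,b)_∞ = +1.
v=17: a=17^-1·(≡9), b=17^-3·(≡16) mod 17; (9|17)=+1, (16|17)=+1; (−1)^{-1·-3·8}·(+1)^-3·(+1)^-1 = +1.
v=2: v_2(a)=2, v_2(b)=0; units ≡ 3, 7 (mod 8); ε·ε+αω+βω = 1·1+2·0+0·1 ≡ 1  ⇒  (a,b)_2 = -1.
v=29: a=29^2·(≡15), b=29^4·(≡4) mod 29; (15|29)=-1, (4|29)=+1; (−1)^{2·4·14}·(-1)^4·(+1)^2 = +1.
(595, -4641 / ℚ) ramifies at {2, 7}: a division algebra.

[2, 7]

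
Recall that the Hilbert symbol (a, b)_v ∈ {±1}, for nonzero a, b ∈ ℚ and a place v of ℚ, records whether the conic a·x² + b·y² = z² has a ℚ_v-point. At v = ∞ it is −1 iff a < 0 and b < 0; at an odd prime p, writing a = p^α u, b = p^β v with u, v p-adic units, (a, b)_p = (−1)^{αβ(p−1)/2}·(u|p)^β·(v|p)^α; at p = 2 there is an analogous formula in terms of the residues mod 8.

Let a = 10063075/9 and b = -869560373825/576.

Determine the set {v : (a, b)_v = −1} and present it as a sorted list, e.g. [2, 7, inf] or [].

(a, b) ≡ (402523, -227513) mod (ℚ^×)²; places V = {2, 3, 5, 11, 13, 17, 23, 37, 43, ∞}.
(a,b)_5: α=2, u≡2; β=2, v≡2 (mod 5); (2|5)=-1, (2|5)=-1; sign (−1)^0·-1^2·-1^2 = +1.
(a,b)_∞: sgn(402523)=+, sgn(-227513)=−, so +1.
(a,b)_13: α=0, u≡1; β=1, v≡4 (mod 13); (1|13)=+1, (4|13)=+1; sign (−1)^0·+1^1·+1^0 = +1.
(a,b)_43: α=1, u≡26; β=1, v≡1 (mod 43); (26|43)=-1, (1|43)=+1; sign (−1)^1·-1^1·+1^1 = +1.
(a,b)_37: α=1, u≡11; β=1, v≡25 (mod 37); (11|37)=+1, (25|37)=+1; sign (−1)^0·+1^1·+1^1 = +1.
(a,b)_3: α=-2, u≡1; β=-2, v≡1 (mod 3); (1|3)=+1, (1|3)=+1; sign (−1)^0·+1^-2·+1^-2 = +1.
(a,b)_2: α=0, β=-6; u≡3, v≡7 (mod 8); ε(u)ε(v)=1·1, αω(v)=0·0, βω(u)=-6·1; sum ≡ 1  ⇒  -1.
(a,b)_23: α=1, u≡20; β=2, v≡9 (mod 23); (20|23)=-1, (9|23)=+1; sign (−1)^0·-1^2·+1^1 = +1.
(a,b)_11: α=1, u≡6; β=1, v≡7 (mod 11); (6|11)=-1, (7|11)=-1; sign (−1)^1·-1^1·-1^1 = -1.
(a,b)_17: α=0, u≡3; β=2, v≡16 (mod 17); (3|17)=-1, (16|17)=+1; sign (−1)^0·-1^2·+1^0 = +1.
(402523, -227513 / ℚ) ramifies at {2, 11}: a division algebra.

[2, 11]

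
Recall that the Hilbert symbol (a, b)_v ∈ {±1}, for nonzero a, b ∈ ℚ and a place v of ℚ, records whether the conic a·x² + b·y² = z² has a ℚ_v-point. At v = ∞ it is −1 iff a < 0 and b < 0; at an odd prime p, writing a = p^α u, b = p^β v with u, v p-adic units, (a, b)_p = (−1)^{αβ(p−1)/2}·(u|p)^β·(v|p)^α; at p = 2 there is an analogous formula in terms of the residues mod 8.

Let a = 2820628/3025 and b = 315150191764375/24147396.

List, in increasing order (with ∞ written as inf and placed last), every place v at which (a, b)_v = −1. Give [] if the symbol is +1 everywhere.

[17, 19]

Mod squares: a ≡ 1333, b ≡ 9367. Check v ∈ {∞, 2, 3, 5, 7, 11, 13, 17, 19, 23, 29, 31, 43}.
v=11: a=11^-2·(≡10), b=11^2·(≡8) mod 11; (10|11)=-1, (8|11)=-1; (−1)^{-2·2·5}·(-1)^2·(-1)^-2 = +1.
v=∞: 1333 > 0 and 9367 > 0  ⇒  (a,b)_∞ = +1.
v=31: a=31^1·(≡26), b=31^0·(≡18) mod 31; (26|31)=-1, (18|31)=+1; (−1)^{1·0·15}·(-1)^0·(+1)^1 = +1.
v=2: v_2(a)=2, v_2(b)=-2; units ≡ 5, 7 (mod 8); ε·ε+αω+βω = 0·1+2·0+-2·1 ≡ 0  ⇒  (a,b)_2 = +1.
v=3: a=3^0·(≡1), b=3^-6·(≡1) mod 3; (1|3)=+1, (1|3)=+1; (−1)^{0·-6·1}·(+1)^-6·(+1)^0 = +1.
v=19: a=19^0·(≡10), b=19^1·(≡12) mod 19; (10|19)=-1, (12|19)=-1; (−1)^{0·1·9}·(-1)^1·(-1)^0 = -1.
v=29: a=29^0·(≡13), b=29^3·(≡16) mod 29; (13|29)=+1, (16|29)=+1; (−1)^{0·3·14}·(+1)^3·(+1)^0 = +1.
v=17: a=17^0·(≡12), b=17^1·(≡5) mod 17; (12|17)=-1, (5|17)=-1; (−1)^{0·1·8}·(-1)^1·(-1)^0 = -1.
v=5: a=5^-2·(≡3), b=5^4·(≡3) mod 5; (3|5)=-1, (3|5)=-1; (−1)^{-2·4·2}·(-1)^4·(-1)^-2 = +1.
v=23: a=23^2·(≡15), b=23^2·(≡12) mod 23; (15|23)=-1, (12|23)=+1; (−1)^{2·2·11}·(-1)^2·(+1)^2 = +1.
v=13: a=13^0·(≡2), b=13^-2·(≡6) mod 13; (2|13)=-1, (6|13)=-1; (−1)^{0·-2·6}·(-1)^-2·(-1)^0 = +1.
v=7: a=7^0·(≡6), b=7^-2·(≡4) mod 7; (6|7)=-1, (4|7)=+1; (−1)^{0·-2·3}·(-1)^-2·(+1)^0 = +1.
v=43: a=43^1·(≡10), b=43^0·(≡10) mod 43; (10|43)=+1, (10|43)=+1; (−1)^{1·0·21}·(+1)^0·(+1)^1 = +1.
(1333, 9367 / ℚ) ramifies at {17, 19}: a division algebra.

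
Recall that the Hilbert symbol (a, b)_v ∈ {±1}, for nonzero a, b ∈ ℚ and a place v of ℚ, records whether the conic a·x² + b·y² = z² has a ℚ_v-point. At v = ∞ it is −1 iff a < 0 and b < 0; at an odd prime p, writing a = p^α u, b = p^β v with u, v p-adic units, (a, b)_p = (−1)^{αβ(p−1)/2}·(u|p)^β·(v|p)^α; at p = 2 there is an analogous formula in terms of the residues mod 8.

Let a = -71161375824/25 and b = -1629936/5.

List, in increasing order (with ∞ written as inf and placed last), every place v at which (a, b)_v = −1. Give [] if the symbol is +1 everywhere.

[3, inf]

Mod squares: a ≡ -21, b ≡ -1155. Check v ∈ {∞, 2, 3, 5, 7, 11}.
v=3: a=3^7·(≡2), b=3^3·(≡2) mod 3; (2|3)=-1, (2|3)=-1; (−1)^{7·3·1}·(-1)^3·(-1)^7 = -1.
v=2: v_2(a)=4, v_2(b)=4; units ≡ 3, 5 (mod 8); ε·ε+αω+βω = 1·0+4·1+4·1 ≡ 0  ⇒  (a,b)_2 = +1.
v=7: a=7^5·(≡4), b=7^3·(≡3) mod 7; (4|7)=+1, (3|7)=-1; (−1)^{5·3·3}·(+1)^3·(-1)^5 = +1.
v=5: a=5^-2·(≡1), b=5^-1·(≡4) mod 5; (1|5)=+1, (4|5)=+1; (−1)^{-2·-1·2}·(+1)^-1·(+1)^-2 = +1.
v=∞: -21 < 0 and -1155 < 0  ⇒  (a,b)_∞ = -1.
v=11: a=11^2·(≡4), b=11^1·(≡1) mod 11; (4|11)=+1, (1|11)=+1; (−1)^{2·1·5}·(+1)^1·(+1)^2 = +1.
(-21, -1155 / ℚ) ramifies at {3, ∞}: a division algebra.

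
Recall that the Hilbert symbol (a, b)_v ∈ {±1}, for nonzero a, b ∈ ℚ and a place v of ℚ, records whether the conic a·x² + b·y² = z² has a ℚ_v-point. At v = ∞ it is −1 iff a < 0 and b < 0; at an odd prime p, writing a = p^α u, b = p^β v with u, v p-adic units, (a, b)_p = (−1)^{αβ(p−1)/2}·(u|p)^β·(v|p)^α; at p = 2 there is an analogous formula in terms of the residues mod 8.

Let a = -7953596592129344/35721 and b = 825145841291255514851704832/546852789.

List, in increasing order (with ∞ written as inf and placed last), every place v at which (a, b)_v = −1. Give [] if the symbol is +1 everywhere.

[2, 7, 17, 29]

Mod squares: a ≡ -29, b ≡ 6783. Check v ∈ {∞, 2, 3, 7, 13, 17, 19, 29}.
v=2: v_2(a)=6, v_2(b)=22; units ≡ 3, 7 (mod 8); ε·ε+αω+βω = 1·1+6·0+22·1 ≡ 1  ⇒  (a,b)_2 = -1.
v=13: a=13^2·(≡9), b=13^4·(≡4) mod 13; (9|13)=+1, (4|13)=+1; (−1)^{2·4·6}·(+1)^4·(+1)^2 = +1.
v=29: a=29^3·(≡23), b=29^4·(≡14) mod 29; (23|29)=+1, (14|29)=-1; (−1)^{3·4·14}·(+1)^4·(-1)^3 = -1.
v=∞: -29 < 0 and 6783 > 0  ⇒  (a,b)_∞ = +1.
v=3: a=3^-6·(≡1), b=3^-13·(≡2) mod 3; (1|3)=+1, (2|3)=-1; (−1)^{-6·-13·1}·(+1)^-13·(-1)^-6 = +1.
v=19: a=19^2·(≡9), b=19^3·(≡18) mod 19; (9|19)=+1, (18|19)=-1; (−1)^{2·3·9}·(+1)^3·(-1)^2 = +1.
v=17: a=17^4·(≡7), b=17^5·(≡13) mod 17; (7|17)=-1, (13|17)=+1; (−1)^{4·5·8}·(-1)^5·(+1)^4 = -1.
v=7: a=7^-2·(≡5), b=7^-3·(≡6) mod 7; (5|7)=-1, (6|7)=-1; (−1)^{-2·-3·3}·(-1)^-3·(-1)^-2 = -1.
(-29, 6783 / ℚ) ramifies at {2, 7, 17, 29}: a division algebra.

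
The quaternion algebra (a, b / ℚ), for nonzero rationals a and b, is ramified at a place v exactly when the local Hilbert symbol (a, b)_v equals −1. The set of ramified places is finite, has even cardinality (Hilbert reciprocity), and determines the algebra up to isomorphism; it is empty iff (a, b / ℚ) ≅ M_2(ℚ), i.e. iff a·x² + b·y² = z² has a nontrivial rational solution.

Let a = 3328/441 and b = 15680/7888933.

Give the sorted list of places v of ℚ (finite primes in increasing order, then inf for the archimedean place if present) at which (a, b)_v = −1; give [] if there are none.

Mod squares: a ≡ 13, b ≡ 65. Check v ∈ {∞, 2, 3, 5, 7, 13, 19, 41}.
v=19: a=19^0·(≡15), b=19^-2·(≡8) mod 19; (15|19)=-1, (8|19)=-1; (−1)^{0·-2·9}·(-1)^-2·(-1)^0 = +1.
v=7: a=7^-2·(≡5), b=7^2·(≡4) mod 7; (5|7)=-1, (4|7)=+1; (−1)^{-2·2·3}·(-1)^2·(+1)^-2 = +1.
v=13: a=13^1·(≡4), b=13^-1·(≡2) mod 13; (4|13)=+1, (2|13)=-1; (−1)^{1·-1·6}·(+1)^-1·(-1)^1 = -1.
v=3: a=3^-2·(≡1), b=3^0·(≡2) mod 3; (1|3)=+1, (2|3)=-1; (−1)^{-2·0·1}·(+1)^0·(-1)^-2 = +1.
v=41: a=41^0·(≡28), b=41^-2·(≡29) mod 41; (28|41)=-1, (29|41)=-1; (−1)^{0·-2·20}·(-1)^-2·(-1)^0 = +1.
v=∞: 13 > 0 and 65 > 0  ⇒  (a,b)_∞ = +1.
v=2: v_2(a)=8, v_2(b)=6; units ≡ 5, 1 (mod 8); ε·ε+αω+βω = 0·0+8·0+6·1 ≡ 0  ⇒  (a,b)_2 = +1.
v=5: a=5^0·(≡3), b=5^1·(≡2) mod 5; (3|5)=-1, (2|5)=-1; (−1)^{0·1·2}·(-1)^1·(-1)^0 = -1.
|Ram(13, 65)| = 2, even; anisotropic at {5, 13}.

[5, 13]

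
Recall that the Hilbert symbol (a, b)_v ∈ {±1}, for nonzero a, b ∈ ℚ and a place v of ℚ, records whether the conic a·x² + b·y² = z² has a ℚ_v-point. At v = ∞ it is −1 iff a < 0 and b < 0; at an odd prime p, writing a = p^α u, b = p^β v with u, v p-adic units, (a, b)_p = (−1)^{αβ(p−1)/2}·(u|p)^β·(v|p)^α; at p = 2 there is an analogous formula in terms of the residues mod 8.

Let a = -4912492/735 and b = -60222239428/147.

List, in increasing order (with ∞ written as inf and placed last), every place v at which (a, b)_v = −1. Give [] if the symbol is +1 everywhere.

(a, b) ≡ (-645, -1581411) mod (ℚ^×)²; places V = {2, 3, 5, 7, 13, 23, 41, 43, ∞}.
(a,b)_43: α=1, u≡34; β=1, v≡35 (mod 43); (34|43)=-1, (35|43)=+1; sign (−1)^1·-1^1·+1^1 = +1.
(a,b)_23: α=0, u≡14; β=1, v≡4 (mod 23); (14|23)=-1, (4|23)=+1; sign (−1)^0·-1^1·+1^0 = -1.
(a,b)_13: α=4, u≡7; β=5, v≡11 (mod 13); (7|13)=-1, (11|13)=-1; sign (−1)^0·-1^5·-1^4 = -1.
(a,b)_3: α=-1, u≡1; β=-1, v≡2 (mod 3); (1|3)=+1, (2|3)=-1; sign (−1)^1·+1^-1·-1^-1 = +1.
(a,b)_2: α=2, β=2; u≡3, v≡5 (mod 8); ε(u)ε(v)=1·0, αω(v)=2·1, βω(u)=2·1; sum ≡ 0  ⇒  +1.
(a,b)_∞: sgn(-645)=−, sgn(-1581411)=−, so -1.
(a,b)_7: α=-2, u≡3; β=-2, v≡2 (mod 7); (3|7)=-1, (2|7)=+1; sign (−1)^0·-1^-2·+1^-2 = +1.
(a,b)_41: α=0, u≡12; β=1, v≡23 (mod 41); (12|41)=-1, (23|41)=+1; sign (−1)^0·-1^1·+1^0 = -1.
(a,b)_5: α=-1, u≡4; β=0, v≡1 (mod 5); (4|5)=+1, (1|5)=+1; sign (−1)^0·+1^0·+1^-1 = +1.
(-645, -1581411 / ℚ) ramifies at {13, 23, 41, ∞}: a division algebra.

[13, 23, 41, inf]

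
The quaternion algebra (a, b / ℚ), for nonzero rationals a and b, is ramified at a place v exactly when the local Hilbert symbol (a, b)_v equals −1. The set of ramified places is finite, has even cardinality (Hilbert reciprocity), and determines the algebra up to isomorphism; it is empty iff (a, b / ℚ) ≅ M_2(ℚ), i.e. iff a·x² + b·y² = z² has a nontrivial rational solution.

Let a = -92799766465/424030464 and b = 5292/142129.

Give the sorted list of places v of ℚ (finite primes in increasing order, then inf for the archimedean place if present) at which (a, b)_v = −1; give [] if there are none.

[2, 3, 5, 19]

(a, b) ≡ (-2185, 3) mod (ℚ^×)²; places V = {2, 3, 5, 7, 11, 13, 19, 23, 29, ∞}.
(a,b)_11: α=-2, u≡3; β=0, v≡5 (mod 11); (3|11)=+1, (5|11)=+1; sign (−1)^0·+1^0·+1^-2 = +1.
(a,b)_∞: sgn(-2185)=−, sgn(3)=+, so +1.
(a,b)_13: α=-2, u≡9; β=-2, v≡3 (mod 13); (9|13)=+1, (3|13)=+1; sign (−1)^0·+1^-2·+1^-2 = +1.
(a,b)_7: α=6, u≡6; β=2, v≡3 (mod 7); (6|7)=-1, (3|7)=-1; sign (−1)^0·-1^2·-1^6 = +1.
(a,b)_5: α=1, u≡3; β=0, v≡3 (mod 5); (3|5)=-1, (3|5)=-1; sign (−1)^0·-1^0·-1^1 = -1.
(a,b)_19: α=3, u≡13; β=0, v≡18 (mod 19); (13|19)=-1, (18|19)=-1; sign (−1)^0·-1^0·-1^3 = -1.
(a,b)_23: α=1, u≡5; β=0, v≡4 (mod 23); (5|23)=-1, (4|23)=+1; sign (−1)^0·-1^0·+1^1 = +1.
(a,b)_2: α=-8, β=2; u≡7, v≡3 (mod 8); ε(u)ε(v)=1·1, αω(v)=-8·1, βω(u)=2·0; sum ≡ 1  ⇒  -1.
(a,b)_3: α=-4, u≡2; β=3, v≡1 (mod 3); (2|3)=-1, (1|3)=+1; sign (−1)^0·-1^3·+1^-4 = -1.
(a,b)_29: α=0, u≡14; β=-2, v≡3 (mod 29); (14|29)=-1, (3|29)=-1; sign (−1)^0·-1^-2·-1^0 = +1.
Ram(-2185, 3) = {2, 3, 5, 19}; no ℚ_2-point on the conic.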